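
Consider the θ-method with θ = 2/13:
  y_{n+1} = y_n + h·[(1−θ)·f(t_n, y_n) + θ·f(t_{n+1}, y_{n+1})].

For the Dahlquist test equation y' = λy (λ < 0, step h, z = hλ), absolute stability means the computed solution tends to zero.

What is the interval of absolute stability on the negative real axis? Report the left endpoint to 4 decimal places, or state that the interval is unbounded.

z∈(-2.8889,0).

Set f=λy, z=hλ:
  y_{n+1} = y_n + z·[11/13·y_n + 2/13·y_{n+1}] ⇒ (1 − 2/13z)y_{n+1} = (1 + 11/13z)y_n
  so R(z) = (1 + 11/13z)/(1 − 2/13z).

Boundary: |R(x)|=1, x<0.
x=-1.25: |R|=0.0484
R=−1: 1+11/13x = −1+2/13x ⇒ -9/13x=2 ⇒ x=2/(-9/13)=-2.8889
Confirm numerically:
  x=-1.996: |R|=0.52707 <1
  x=-1.773: |R|=0.39303 <1
  x=-1.693: |R|=0.34316 <1
  x=-1.518: |R|=0.23061 <1
  x=-3.283: |R|=1.18128 >1
  x=-3.198: |R|=1.14343 >1
  x=-2.985: |R|=1.04560 >1
Stable set (-2.8889, 0).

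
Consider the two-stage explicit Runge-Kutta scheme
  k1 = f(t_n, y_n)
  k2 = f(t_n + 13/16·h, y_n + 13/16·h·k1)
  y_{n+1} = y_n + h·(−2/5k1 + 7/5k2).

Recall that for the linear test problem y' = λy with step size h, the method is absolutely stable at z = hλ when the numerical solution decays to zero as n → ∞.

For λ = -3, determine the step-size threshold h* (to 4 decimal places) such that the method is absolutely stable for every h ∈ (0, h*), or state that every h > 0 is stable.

(-0.8791,0); λ=-3 ⇒ h* = (80/91)/3 = 0.2930.

On y'=λy, z=hλ:
  k1=λy_n ⇒ h·k1=z·y_n;  k2=λ(1+13/16z)y_n ⇒ h·k2=z(1+13/16z)y_n
  y_{n+1}/y_n = 1 − 2/5z + 7/5z(1+13/16z) = 1 + z + 91/80z²
  Hence R(z) = 1 + z + 91/80z².

Find x<0 with |R(x)|<1.
x=-0.39: |R|=0.7830
R=1: x+91/80x²=0 ⇒ x=−80/91=-0.8791; min R=1−1/(4·91/80)=0.7802>−1
Confirm numerically:
  x=-0.668: |R|=0.83958 <1
  x=-0.615: |R|=0.81523 <1
  x=-0.580: |R|=0.80266 <1
  x=-1.469: |R|=1.98568 >1
  x=-1.204: |R|=1.44494 >1
  x=-0.929: |R|=1.05271 >1
Stable set (-0.8791, 0).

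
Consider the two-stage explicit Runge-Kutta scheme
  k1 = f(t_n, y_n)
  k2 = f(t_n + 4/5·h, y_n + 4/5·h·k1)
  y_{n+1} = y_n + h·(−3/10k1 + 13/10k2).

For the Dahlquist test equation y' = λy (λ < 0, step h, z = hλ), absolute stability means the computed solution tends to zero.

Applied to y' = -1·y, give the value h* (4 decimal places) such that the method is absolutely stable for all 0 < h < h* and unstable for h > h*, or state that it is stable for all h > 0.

Test eqn y'=λy, z=hλ:
  k1=λy_n ⇒ h·k1=z·y_n;  k2=λ(1+4/5z)y_n ⇒ h·k2=z(1+4/5z)y_n
  y_{n+1}/y_n = 1 − 3/10z + 13/10z(1+4/5z) = 1 + z + 26/25z²
  R(z) = 1 + z + 26/25z².

Boundary: |R(x)|=1, x<0.
x=-0.64: |R|=0.7860
R=1: x+26/25x²=0 ⇒ x=−25/26=-0.9615; min R=1−1/(4·26/25)=0.7596>−1
Confirm numerically:
  x=-0.918: |R|=0.95843 <1
  x=-0.762: |R|=0.84187 <1
  x=-0.505: |R|=0.76023 <1
  x=-1.327: |R|=1.50437 >1
  x=-1.325: |R|=1.50085 >1
  x=-1.063: |R|=1.11217 >1
Stable set (-0.9615, 0).

(-0.9615,0); λ=-1 ⇒ h* = (25/26)/1 = 0.9615.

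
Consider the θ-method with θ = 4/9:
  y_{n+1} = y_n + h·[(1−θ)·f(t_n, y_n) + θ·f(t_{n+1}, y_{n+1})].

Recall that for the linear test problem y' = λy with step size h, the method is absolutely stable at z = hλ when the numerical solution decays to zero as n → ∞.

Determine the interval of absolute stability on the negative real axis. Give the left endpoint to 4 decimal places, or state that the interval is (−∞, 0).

(-18.0000, 0).

Test eqn y'=λy, z=hλ:
  y_{n+1} = y_n + z·[5/9·y_n + 4/9·y_{n+1}] ⇒ (1 − 4/9z)y_{n+1} = (1 + 5/9z)y_n
  ⇒ R(z) = (1 + 5/9z)/(1 − 4/9z).

Solve |R(x)|<1 on ℝ⁻.
x=-0.67: |R|=0.4837
R=−1: 1+5/9x = −1+4/9x ⇒ -1/9x=2 ⇒ x=2/(-1/9)=-18.0000
Confirm numerically:
  x=-15.861: |R|=0.97047 <1
  x=-13.109: |R|=0.92039 <1
  x=-10.087: |R|=0.83965 <1
  x=-7.803: |R|=0.74642 <1
  x=-18.485: |R|=1.00585 >1
  x=-18.402: |R|=1.00487 >1
  x=-18.247: |R|=1.00301 >1
So |R|<1 on (-18.0000, 0).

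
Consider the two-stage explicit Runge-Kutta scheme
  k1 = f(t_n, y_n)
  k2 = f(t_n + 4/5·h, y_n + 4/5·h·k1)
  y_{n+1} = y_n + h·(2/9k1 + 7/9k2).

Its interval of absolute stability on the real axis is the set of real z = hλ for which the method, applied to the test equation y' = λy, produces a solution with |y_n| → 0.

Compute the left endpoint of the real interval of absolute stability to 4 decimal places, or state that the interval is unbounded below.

Test eqn y'=λy, z=hλ:
  k1=λy_n ⇒ h·k1=z·y_n;  k2=λ(1+4/5z)y_n ⇒ h·k2=z(1+4/5z)y_n
  y_{n+1}/y_n = 1 + 2/9z + 7/9z(1+4/5z) = 1 + z + 28/45z²
  R(z) = 1 + z + 28/45z².

Need |R(x)|<1, x<0.
x=-1.33: |R|=0.7706
R=1: x+28/45x²=0 ⇒ x=−45/28=-1.6071; min R=1−1/(4·28/45)=0.5982>−1
Confirm numerically:
  x=-1.552: |R|=0.94675 <1
  x=-0.768: |R|=0.59900 <1
  x=-0.656: |R|=0.61176 <1
  x=-0.654: |R|=0.61213 <1
  x=-2.184: |R|=1.78391 >1
  x=-2.105: |R|=1.65208 >1
  x=-1.973: |R|=1.44914 >1
Interval (-1.6071, 0).

left endpoint -1.6071.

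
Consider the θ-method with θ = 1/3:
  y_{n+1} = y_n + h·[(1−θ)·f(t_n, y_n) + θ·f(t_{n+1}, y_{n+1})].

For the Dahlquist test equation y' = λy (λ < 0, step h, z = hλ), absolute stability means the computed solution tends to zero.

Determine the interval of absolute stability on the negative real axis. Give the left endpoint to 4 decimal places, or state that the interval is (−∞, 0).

Test eqn y'=λy, z=hλ:
  y_{n+1} = y_n + z·[2/3·y_n + 1/3·y_{n+1}] ⇒ (1 − 1/3z)y_{n+1} = (1 + 2/3z)y_n
  ⇒ R(z) = (1 + 2/3z)/(1 − 1/3z).

Solve |R(x)|<1 on ℝ⁻.
x=-1.38: |R|=0.0548
R=−1: 1+2/3x = −1+1/3x ⇒ -1/3x=2 ⇒ x=2/(-1/3)=-6.0000
Confirm numerically:
  x=-5.337: |R|=0.92047 <1
  x=-5.144: |R|=0.89489 <1
  x=-3.493: |R|=0.61389 <1
  x=-6.175: |R|=1.01907 >1
  x=-6.172: |R|=1.01875 >1
Stable set (-6.0000, 0).

z∈(-6.0000,0).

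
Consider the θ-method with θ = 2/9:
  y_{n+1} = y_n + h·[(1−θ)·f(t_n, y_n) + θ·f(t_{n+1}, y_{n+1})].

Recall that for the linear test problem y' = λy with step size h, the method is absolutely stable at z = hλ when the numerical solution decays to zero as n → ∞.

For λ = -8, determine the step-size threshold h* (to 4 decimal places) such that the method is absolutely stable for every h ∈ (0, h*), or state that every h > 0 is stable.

(-3.6000,0); λ=-8 ⇒ h* = (18/5)/8 = 0.4500.

Test eqn y'=λy, z=hλ:
  y_{n+1} = y_n + z·[7/9·y_n + 2/9·y_{n+1}] ⇒ (1 − 2/9z)y_{n+1} = (1 + 7/9z)y_n
  ⇒ R(z) = (1 + 7/9z)/(1 − 2/9z).

Need |R(x)|<1, x<0.
x=-0.97: |R|=0.2020
R=−1: 1+7/9x = −1+2/9x ⇒ -5/9x=2 ⇒ x=2/(-5/9)=-3.6000
Confirm numerically:
  x=-3.572: |R|=0.99133 <1
  x=-3.057: |R|=0.82037 <1
  x=-2.965: |R|=0.78734 <1
  x=-2.055: |R|=0.41076 <1
  x=-4.124: |R|=1.15190 >1
  x=-3.977: |R|=1.11118 >1
So |R|<1 on (-3.6000, 0).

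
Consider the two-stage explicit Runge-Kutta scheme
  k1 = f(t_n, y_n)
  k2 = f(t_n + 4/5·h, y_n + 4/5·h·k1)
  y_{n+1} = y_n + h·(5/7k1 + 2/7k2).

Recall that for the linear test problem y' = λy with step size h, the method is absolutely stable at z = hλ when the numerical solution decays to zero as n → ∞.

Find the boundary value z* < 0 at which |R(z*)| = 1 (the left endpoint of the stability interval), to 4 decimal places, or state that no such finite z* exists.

With y'=λy (z=hλ):
  k1=λy_n ⇒ h·k1=z·y_n;  k2=λ(1+4/5z)y_n ⇒ h·k2=z(1+4/5z)y_n
  y_{n+1}/y_n = 1 + 5/7z + 2/7z(1+4/5z) = 1 + z + 8/35z²
  so R(z) = 1 + z + 8/35z².

Boundary: |R(x)|=1, x<0.
x=-0.73: |R|=0.3918
R=1: x+8/35x²=0 ⇒ x=−35/8=-4.3750; min R=1−1/(4·8/35)=-0.0938>−1
Confirm numerically:
  x=-3.916: |R|=0.58916 <1
  x=-3.365: |R|=0.22317 <1
  x=-1.917: |R|=0.07703 <1
  x=-4.663: |R|=1.30696 >1
  x=-4.558: |R|=1.19065 >1
Interval (-4.3750, 0).

z* = -4.3750.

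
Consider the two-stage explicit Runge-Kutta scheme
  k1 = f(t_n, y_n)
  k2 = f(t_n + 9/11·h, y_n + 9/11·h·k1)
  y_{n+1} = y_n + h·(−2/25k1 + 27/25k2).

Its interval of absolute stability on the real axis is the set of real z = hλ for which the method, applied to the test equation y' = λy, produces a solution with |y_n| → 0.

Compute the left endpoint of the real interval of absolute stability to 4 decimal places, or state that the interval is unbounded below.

On y'=λy, z=hλ:
  k1=λy_n ⇒ h·k1=z·y_n;  k2=λ(1+9/11z)y_n ⇒ h·k2=z(1+9/11z)y_n
  y_{n+1}/y_n = 1 − 2/25z + 27/25z(1+9/11z) = 1 + z + 243/275z²
  R(z) = 1 + z + 243/275z².

Solve |R(x)|<1 on ℝ⁻.
x=-0.83: |R|=0.7787
R=1: x+243/275x²=0 ⇒ x=−275/243=-1.1317; min R=1−1/(4·243/275)=0.7171>−1
Confirm numerically:
  x=-0.824: |R|=0.77597 <1
  x=-0.765: |R|=0.75213 <1
  x=-0.726: |R|=0.73974 <1
  x=-0.587: |R|=0.71747 <1
  x=-1.553: |R|=1.57816 >1
  x=-1.243: |R|=1.12226 >1
  x=-1.195: |R|=1.06685 >1
Stable set (-1.1317, 0).

left endpoint -1.1317.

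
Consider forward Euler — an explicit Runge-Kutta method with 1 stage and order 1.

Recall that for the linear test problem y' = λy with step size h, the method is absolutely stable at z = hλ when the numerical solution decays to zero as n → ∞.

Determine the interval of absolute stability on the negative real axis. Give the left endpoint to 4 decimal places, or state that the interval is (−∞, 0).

(-2.0000, 0).

Set f=λy, z=hλ:
  order 1, 1-stage ⇒ R(z)=1+z
  (e.g. R(-0.7)=0.30000, |R|=0.30000)

Solve |R(x)|<1 on ℝ⁻.
x=-0.7: |R|=0.3000
|R(-1.45)|=0.4500 |R(-1.31)|=0.3100 |R(-0.93)|=0.0700
Bisect:
  x_lo=-2.5722 |R|=1.5722  x_hi=-0.1339 |R|=0.8661
  mid=-1.35301 |R|=0.35301 →hi
  mid=-1.96259 |R|=0.96259 →hi
  mid=-2.26738 |R|=1.26738 →lo
  mid=-2.11498 |R|=1.11498 →lo
  mid=-2.03879 |R|=1.03879 →lo
  mid=-2.00069 |R|=1.00069 →lo
  mid=-1.98164 |R|=0.98164 →hi
  mid=-1.99116 |R|=0.99116 →hi
  mid=-1.99593 |R|=0.99593 →hi
  mid=-1.99831 |R|=0.99831 →hi
  ...
  [-2.00009,-1.99994] ⇒ x*=-2.0000
Interval (-2.0000, 0).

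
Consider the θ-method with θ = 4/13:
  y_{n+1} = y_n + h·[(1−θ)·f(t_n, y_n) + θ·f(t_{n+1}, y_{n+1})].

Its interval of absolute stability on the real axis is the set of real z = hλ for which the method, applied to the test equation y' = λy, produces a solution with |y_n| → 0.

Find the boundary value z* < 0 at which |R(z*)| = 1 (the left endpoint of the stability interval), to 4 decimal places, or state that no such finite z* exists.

left endpoint -5.2000.

Test eqn y'=λy, z=hλ:
  y_{n+1} = y_n + z·[9/13·y_n + 4/13·y_{n+1}] ⇒ (1 − 4/13z)y_{n+1} = (1 + 9/13z)y_n
  ⇒ R(z) = (1 + 9/13z)/(1 − 4/13z).

Boundary: |R(x)|=1, x<0.
x=-0.46: |R|=0.5970
R=−1: 1+9/13x = −1+4/13x ⇒ -5/13x=2 ⇒ x=2/(-5/13)=-5.2000
Confirm numerically:
  x=-3.851: |R|=0.76253 <1
  x=-3.054: |R|=0.57448 <1
  x=-2.392: |R|=0.37788 <1
  x=-5.519: |R|=1.04547 >1
  x=-5.403: |R|=1.02933 >1
  x=-5.245: |R|=1.00662 >1
Stable set (-5.2000, 0).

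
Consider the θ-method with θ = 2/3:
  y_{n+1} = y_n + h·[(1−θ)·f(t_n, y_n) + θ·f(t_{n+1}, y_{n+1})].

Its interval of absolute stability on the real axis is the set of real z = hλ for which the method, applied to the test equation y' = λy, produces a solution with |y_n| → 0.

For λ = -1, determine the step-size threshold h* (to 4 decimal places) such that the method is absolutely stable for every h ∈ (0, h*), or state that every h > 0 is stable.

Test eqn y'=λy, z=hλ:
  y_{n+1} = y_n + z·[1/3·y_n + 2/3·y_{n+1}] ⇒ (1 − 2/3z)y_{n+1} = (1 + 1/3z)y_n
  so R(z) = (1 + 1/3z)/(1 − 2/3z).

Need |R(x)|<1, x<0.
x=-0.73: |R|=0.5090
x=-2: |R|=0.1429
x=-10: |R|=0.3043
x=-100: |R|=0.4778
θ=2/3≥1/2 ⇒ |1+1/3x|<|1−2/3x| ∀x<0 ⇒ unbounded interval.

interval (−∞, 0). Any h>0 works for λ=-1.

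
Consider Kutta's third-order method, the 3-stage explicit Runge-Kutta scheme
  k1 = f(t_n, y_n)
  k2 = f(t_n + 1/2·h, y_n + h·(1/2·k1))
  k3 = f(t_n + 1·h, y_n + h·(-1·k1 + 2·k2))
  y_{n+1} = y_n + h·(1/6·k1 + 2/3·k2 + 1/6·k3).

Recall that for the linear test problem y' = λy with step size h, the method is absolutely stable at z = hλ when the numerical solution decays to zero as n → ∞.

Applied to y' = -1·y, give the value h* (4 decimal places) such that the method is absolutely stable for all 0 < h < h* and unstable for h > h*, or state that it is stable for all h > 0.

(-2.5127,0); λ=-1 ⇒ h* = 2.5127.

With y'=λy (z=hλ):
  order 3, 3-stage ⇒ R(z)=1+z+z^2/2+z^3/6
  (e.g. R(-1.06)=0.30330, |R|=0.30330)

Solve |R(x)|<1 on ℝ⁻.
x=-1.06: |R|=0.3033
|R(-2.46)|=0.9154 |R(-1.83)|=0.1770 |R(-1.73)|=0.0965
Bisect:
  x_lo=-3.1988 |R|=2.5379  x_hi=-0.3998 |R|=0.6695
  mid=-1.79931 |R|=0.15143 →hi
  mid=-2.49906 |R|=0.97764 →hi
  mid=-2.84894 |R|=1.64459 →lo
  mid=-2.67400 |R|=1.28550 →lo
  mid=-2.58653 |R|=1.12550 →lo
  mid=-2.54279 |R|=1.05009 →lo
  mid=-2.52093 |R|=1.01350 →lo
  mid=-2.50999 |R|=0.99548 →hi
  mid=-2.51546 |R|=1.00447 →lo
  ...
  [-2.51290,-2.51273] ⇒ x*=-2.5127
Stable set (-2.5127, 0).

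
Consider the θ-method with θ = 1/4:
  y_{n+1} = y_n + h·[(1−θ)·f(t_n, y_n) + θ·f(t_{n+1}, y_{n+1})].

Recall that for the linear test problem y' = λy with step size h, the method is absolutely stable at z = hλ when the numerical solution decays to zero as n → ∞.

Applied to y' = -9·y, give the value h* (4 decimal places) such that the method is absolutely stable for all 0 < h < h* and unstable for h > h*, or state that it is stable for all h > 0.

On y'=λy, z=hλ:
  y_{n+1} = y_n + z·[3/4·y_n + 1/4·y_{n+1}] ⇒ (1 − 1/4z)y_{n+1} = (1 + 3/4z)y_n
  so R(z) = (1 + 3/4z)/(1 − 1/4z).

Find x<0 with |R(x)|<1.
x=-0.77: |R|=0.3543
R=−1: 1+3/4x = −1+1/4x ⇒ -1/2x=2 ⇒ x=2/(-1/2)=-4.0000
Confirm numerically:
  x=-3.133: |R|=0.75690 <1
  x=-3.068: |R|=0.73628 <1
  x=-2.792: |R|=0.64429 <1
  x=-4.423: |R|=1.10044 >1
  x=-4.227: |R|=1.05518 >1
Stable set (-4.0000, 0).

(-4.0000,0); λ=-9 ⇒ h* = (4)/9 = 0.4444.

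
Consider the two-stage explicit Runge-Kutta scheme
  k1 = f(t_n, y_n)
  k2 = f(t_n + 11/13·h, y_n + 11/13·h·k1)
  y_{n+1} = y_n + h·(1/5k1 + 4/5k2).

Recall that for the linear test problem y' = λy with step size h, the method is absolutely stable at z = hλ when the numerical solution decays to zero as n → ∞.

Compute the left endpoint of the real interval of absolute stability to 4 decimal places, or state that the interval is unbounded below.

With y'=λy (z=hλ):
  k1=λy_n ⇒ h·k1=z·y_n;  k2=λ(1+11/13z)y_n ⇒ h·k2=z(1+11/13z)y_n
  y_{n+1}/y_n = 1 + 1/5z + 4/5z(1+11/13z) = 1 + z + 44/65z²
  ⇒ R(z) = 1 + z + 44/65z².

Find x<0 with |R(x)|<1.
x=-1.4: |R|=0.9268
R=1: x+44/65x²=0 ⇒ x=−65/44=-1.4773; min R=1−1/(4·44/65)=0.6307>−1
Confirm numerically:
  x=-1.311: |R|=0.85244 <1
  x=-1.003: |R|=0.67799 <1
  x=-0.591: |R|=0.64544 <1
  x=-1.819: |R|=1.42078 >1
  x=-1.620: |R|=1.15652 >1
So |R|<1 on (-1.4773, 0).

left endpoint -1.4773.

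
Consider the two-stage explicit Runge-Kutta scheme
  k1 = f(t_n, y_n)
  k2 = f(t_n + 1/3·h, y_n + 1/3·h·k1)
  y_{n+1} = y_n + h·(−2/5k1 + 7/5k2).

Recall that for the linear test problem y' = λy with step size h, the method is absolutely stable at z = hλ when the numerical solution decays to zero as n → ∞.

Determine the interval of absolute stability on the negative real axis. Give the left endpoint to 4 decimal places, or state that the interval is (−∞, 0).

z∈(-2.1429,0).

Set f=λy, z=hλ:
  k1=λy_n ⇒ h·k1=z·y_n;  k2=λ(1+1/3z)y_n ⇒ h·k2=z(1+1/3z)y_n
  y_{n+1}/y_n = 1 − 2/5z + 7/5z(1+1/3z) = 1 + z + 7/15z²
  so R(z) = 1 + z + 7/15z².

Find x<0 with |R(x)|<1.
x=-0.57: |R|=0.5816
R=1: x+7/15x²=0 ⇒ x=−15/7=-2.1429; min R=1−1/(4·7/15)=0.4643>−1
Confirm numerically:
  x=-1.476: |R|=0.54067 <1
  x=-1.174: |R|=0.46920 <1
  x=-1.009: |R|=0.46610 <1
  x=-2.624: |R|=1.58918 >1
  x=-2.579: |R|=1.52491 >1
So |R|<1 on (-2.1429, 0).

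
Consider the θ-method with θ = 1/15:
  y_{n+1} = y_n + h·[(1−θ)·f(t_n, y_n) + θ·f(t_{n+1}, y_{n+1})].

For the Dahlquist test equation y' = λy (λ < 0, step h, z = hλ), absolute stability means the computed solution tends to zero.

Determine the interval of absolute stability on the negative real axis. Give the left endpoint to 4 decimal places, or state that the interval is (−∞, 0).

(-2.3077, 0).

Set f=λy, z=hλ:
  y_{n+1} = y_n + z·[14/15·y_n + 1/15·y_{n+1}] ⇒ (1 − 1/15z)y_{n+1} = (1 + 14/15z)y_n
  ⇒ R(z) = (1 + 14/15z)/(1 − 1/15z).

Solve |R(x)|<1 on ℝ⁻.
x=-1.42: |R|=0.2972
R=−1: 1+14/15x = −1+1/15x ⇒ -13/15x=2 ⇒ x=2/(-13/15)=-2.3077
Confirm numerically:
  x=-2.236: |R|=0.94593 <1
  x=-2.042: |R|=0.79732 <1
  x=-1.752: |R|=0.56877 <1
  x=-1.191: |R|=0.10339 <1
  x=-2.840: |R|=1.38789 >1
  x=-2.547: |R|=1.17730 >1
  x=-2.533: |R|=1.16706 >1
Interval (-2.3077, 0).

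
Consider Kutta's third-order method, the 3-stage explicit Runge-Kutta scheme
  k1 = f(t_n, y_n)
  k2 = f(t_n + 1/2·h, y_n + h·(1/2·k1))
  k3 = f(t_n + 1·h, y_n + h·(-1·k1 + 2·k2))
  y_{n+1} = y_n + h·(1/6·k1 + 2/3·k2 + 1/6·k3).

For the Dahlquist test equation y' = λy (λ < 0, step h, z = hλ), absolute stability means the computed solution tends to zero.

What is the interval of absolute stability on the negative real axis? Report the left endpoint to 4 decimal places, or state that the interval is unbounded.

On y'=λy, z=hλ:
  order 3, 3-stage ⇒ R(z)=1+z+z^2/2+z^3/6
  (e.g. R(-1.35)=0.15119, |R|=0.15119)

Boundary: |R(x)|=1, x<0.
x=-1.35: |R|=0.1512
|R(-2.88)|=1.7141 |R(-2.83)|=1.6031 |R(-1.92)|=0.2564
Bisect:
  x_lo=-3.2293 |R|=2.6280  x_hi=-0.2530 |R|=0.7763
  mid=-1.74119 |R|=0.10512 →hi
  mid=-2.48526 |R|=0.95538 →hi
  mid=-2.85730 |R|=1.66313 →lo
  mid=-2.67128 |R|=1.28034 →lo
  mid=-2.57827 |R|=1.11104 →lo
  mid=-2.53177 |R|=1.03155 →lo
  mid=-2.50852 |R|=0.99306 →hi
  mid=-2.52014 |R|=1.01220 →lo
  mid=-2.51433 |R|=1.00261 →lo
  ...
  [-2.51288,-2.51269] ⇒ x*=-2.5127
So |R|<1 on (-2.5127, 0).

z∈(-2.5127,0).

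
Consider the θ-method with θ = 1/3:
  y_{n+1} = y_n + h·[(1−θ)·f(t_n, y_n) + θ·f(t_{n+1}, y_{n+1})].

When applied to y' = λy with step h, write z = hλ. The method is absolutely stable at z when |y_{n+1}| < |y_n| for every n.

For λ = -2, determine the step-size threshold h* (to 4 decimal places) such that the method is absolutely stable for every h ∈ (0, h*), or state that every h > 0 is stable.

On y'=λy, z=hλ:
  y_{n+1} = y_n + z·[2/3·y_n + 1/3·y_{n+1}] ⇒ (1 − 1/3z)y_{n+1} = (1 + 2/3z)y_n
  so R(z) = (1 + 2/3z)/(1 − 1/3z).

Find x<0 with |R(x)|<1.
x=-0.92: |R|=0.2959
R=−1: 1+2/3x = −1+1/3x ⇒ -1/3x=2 ⇒ x=2/(-1/3)=-6.0000
Confirm numerically:
  x=-5.045: |R|=0.88129 <1
  x=-5.026: |R|=0.87864 <1
  x=-2.959: |R|=0.48968 <1
  x=-6.371: |R|=1.03959 >1
  x=-6.085: |R|=1.00936 >1
  x=-6.021: |R|=1.00233 >1
So |R|<1 on (-6.0000, 0).

(-6.0000,0); λ=-2 ⇒ h* = (6)/2 = 3.0000.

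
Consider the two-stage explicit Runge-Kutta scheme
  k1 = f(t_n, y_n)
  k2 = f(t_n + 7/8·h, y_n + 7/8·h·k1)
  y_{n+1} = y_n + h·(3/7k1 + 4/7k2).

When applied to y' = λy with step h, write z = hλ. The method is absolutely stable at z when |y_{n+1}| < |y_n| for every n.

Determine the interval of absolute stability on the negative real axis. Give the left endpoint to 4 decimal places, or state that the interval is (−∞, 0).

On y'=λy, z=hλ:
  k1=λy_n ⇒ h·k1=z·y_n;  k2=λ(1+7/8z)y_n ⇒ h·k2=z(1+7/8z)y_n
  y_{n+1}/y_n = 1 + 3/7z + 4/7z(1+7/8z) = 1 + z + 1/2z²
  R(z) = 1 + z + 1/2z².

Find x<0 with |R(x)|<1.
x=-1.08: |R|=0.5032
R=1: x+1/2x²=0 ⇒ x=−2=-2.0000; min R=1−1/(4·1/2)=0.5000>−1
Confirm numerically:
  x=-1.388: |R|=0.57527 <1
  x=-1.375: |R|=0.57031 <1
  x=-1.124: |R|=0.50769 <1
  x=-0.951: |R|=0.50120 <1
  x=-2.436: |R|=1.53105 >1
  x=-2.081: |R|=1.08428 >1
So |R|<1 on (-2.0000, 0).

(-2.0000, 0).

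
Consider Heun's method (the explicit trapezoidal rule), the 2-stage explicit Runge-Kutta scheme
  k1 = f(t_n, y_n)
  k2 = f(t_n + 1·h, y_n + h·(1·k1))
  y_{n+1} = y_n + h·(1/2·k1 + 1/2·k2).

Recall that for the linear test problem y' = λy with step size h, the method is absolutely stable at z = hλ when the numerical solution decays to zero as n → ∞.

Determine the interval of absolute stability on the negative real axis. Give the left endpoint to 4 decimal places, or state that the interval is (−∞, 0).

With y'=λy (z=hλ):
  order 2, 2-stage ⇒ R(z)=1+z+z^2/2
  (e.g. R(-1.68)=0.73120, |R|=0.73120)

Need |R(x)|<1, x<0.
x=-1.68: |R|=0.7312
|R(-1.28)|=0.5392 |R(-0.89)|=0.5061 |R(-0.86)|=0.5098
Bisect:
  x_lo=-2.8620 |R|=2.2335  x_hi=-0.2150 |R|=0.8081
  mid=-1.53851 |R|=0.64500 →hi
  mid=-2.20026 |R|=1.22031 →lo
  mid=-1.86938 |R|=0.87791 →hi
  mid=-2.03482 |R|=1.03543 →lo
  mid=-1.95210 |R|=0.95325 →hi
  mid=-1.99346 |R|=0.99348 →hi
  mid=-2.01414 |R|=1.01424 →lo
  ...
  [-2.00009,-1.99993] ⇒ x*=-2.0000
So |R|<1 on (-2.0000, 0).

(-2.0000, 0).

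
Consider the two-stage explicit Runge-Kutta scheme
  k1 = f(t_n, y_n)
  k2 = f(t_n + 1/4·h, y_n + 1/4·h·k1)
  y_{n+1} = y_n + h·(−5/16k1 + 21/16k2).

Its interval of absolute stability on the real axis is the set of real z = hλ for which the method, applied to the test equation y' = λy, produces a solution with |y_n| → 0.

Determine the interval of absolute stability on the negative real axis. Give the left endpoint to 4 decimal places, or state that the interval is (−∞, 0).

z∈(-3.0476,0).

On y'=λy, z=hλ:
  k1=λy_n ⇒ h·k1=z·y_n;  k2=λ(1+1/4z)y_n ⇒ h·k2=z(1+1/4z)y_n
  y_{n+1}/y_n = 1 − 5/16z + 21/16z(1+1/4z) = 1 + z + 21/64z²
  Hence R(z) = 1 + z + 21/64z².

Need |R(x)|<1, x<0.
x=-0.91: |R|=0.3617
R=1: x+21/64x²=0 ⇒ x=−64/21=-3.0476; min R=1−1/(4·21/64)=0.2381>−1
Confirm numerically:
  x=-2.577: |R|=0.60205 <1
  x=-2.309: |R|=0.44039 <1
  x=-1.828: |R|=0.26846 <1
  x=-3.405: |R|=1.39929 >1
  x=-3.289: |R|=1.26050 >1
  x=-3.085: |R|=1.03784 >1
Interval (-3.0476, 0).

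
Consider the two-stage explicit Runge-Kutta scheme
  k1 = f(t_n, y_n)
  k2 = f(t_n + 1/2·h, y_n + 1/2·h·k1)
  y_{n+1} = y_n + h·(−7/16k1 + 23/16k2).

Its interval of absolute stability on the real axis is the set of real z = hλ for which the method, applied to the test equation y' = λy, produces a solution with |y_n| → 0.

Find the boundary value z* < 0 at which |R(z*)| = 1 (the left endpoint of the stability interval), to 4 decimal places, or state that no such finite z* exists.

left endpoint -1.3913.

Set f=λy, z=hλ:
  k1=λy_n ⇒ h·k1=z·y_n;  k2=λ(1+1/2z)y_n ⇒ h·k2=z(1+1/2z)y_n
  y_{n+1}/y_n = 1 − 7/16z + 23/16z(1+1/2z) = 1 + z + 23/32z²
  ⇒ R(z) = 1 + z + 23/32z².

Solve |R(x)|<1 on ℝ⁻.
x=-1.31: |R|=0.9234
R=1: x+23/32x²=0 ⇒ x=−32/23=-1.3913; min R=1−1/(4·23/32)=0.6522>−1
Confirm numerically:
  x=-1.256: |R|=0.87785 <1
  x=-1.210: |R|=0.84232 <1
  x=-1.182: |R|=0.82218 <1
  x=-0.718: |R|=0.65253 <1
  x=-1.613: |R|=1.25702 >1
  x=-1.481: |R|=1.09548 >1
Interval (-1.3913, 0).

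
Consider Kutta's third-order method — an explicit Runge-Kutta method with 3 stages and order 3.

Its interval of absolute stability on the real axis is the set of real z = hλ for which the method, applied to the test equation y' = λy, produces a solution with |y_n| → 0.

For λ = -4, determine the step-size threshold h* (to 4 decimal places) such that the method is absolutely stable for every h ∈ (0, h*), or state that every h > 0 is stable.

On y'=λy, z=hλ:
  order 3, 3-stage ⇒ R(z)=1+z+z^2/2+z^3/6
  (e.g. R(-1.02)=0.32333, |R|=0.32333)

Boundary: |R(x)|=1, x<0.
x=-1.02: |R|=0.3233
|R(-2.11)|=0.4496 |R(-1.84)|=0.1855 |R(-0.98)|=0.3433
Bisect:
  x_lo=-3.2979 |R|=2.8380  x_hi=-0.3485 |R|=0.7051
  mid=-1.82323 |R|=0.17127 →hi
  mid=-2.56059 |R|=1.08041 →lo
  mid=-2.19191 |R|=0.54484 →hi
  mid=-2.37625 |R|=0.78924 →hi
  mid=-2.46842 |R|=0.92859 →hi
  mid=-2.51450 |R|=1.00289 →lo
  mid=-2.49146 |R|=0.96534 →hi
  mid=-2.50298 |R|=0.98402 →hi
  mid=-2.50874 |R|=0.99343 →hi
  ...
  [-2.51288,-2.51270] ⇒ x*=-2.5127
Stable set (-2.5127, 0).

(-2.5127,0); λ=-4 ⇒ h* = 0.6282.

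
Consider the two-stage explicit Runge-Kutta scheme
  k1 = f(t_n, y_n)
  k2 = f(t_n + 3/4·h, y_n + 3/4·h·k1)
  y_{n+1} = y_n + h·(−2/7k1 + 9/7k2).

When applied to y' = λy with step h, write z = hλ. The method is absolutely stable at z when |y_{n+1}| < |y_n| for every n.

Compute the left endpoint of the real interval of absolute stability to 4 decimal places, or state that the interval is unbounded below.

z* = -1.0370.

With y'=λy (z=hλ):
  k1=λy_n ⇒ h·k1=z·y_n;  k2=λ(1+3/4z)y_n ⇒ h·k2=z(1+3/4z)y_n
  y_{n+1}/y_n = 1 − 2/7z + 9/7z(1+3/4z) = 1 + z + 27/28z²
  so R(z) = 1 + z + 27/28z².

Solve |R(x)|<1 on ℝ⁻.
x=-1.32: |R|=1.3602
R=1: x+27/28x²=0 ⇒ x=−28/27=-1.0370; min R=1−1/(4·27/28)=0.7407>−1
Confirm numerically:
  x=-1.000: |R|=0.96429 <1
  x=-0.760: |R|=0.79697 <1
  x=-0.528: |R|=0.74083 <1
  x=-1.576: |R|=1.81907 >1
  x=-1.060: |R|=1.02347 >1
Interval (-1.0370, 0).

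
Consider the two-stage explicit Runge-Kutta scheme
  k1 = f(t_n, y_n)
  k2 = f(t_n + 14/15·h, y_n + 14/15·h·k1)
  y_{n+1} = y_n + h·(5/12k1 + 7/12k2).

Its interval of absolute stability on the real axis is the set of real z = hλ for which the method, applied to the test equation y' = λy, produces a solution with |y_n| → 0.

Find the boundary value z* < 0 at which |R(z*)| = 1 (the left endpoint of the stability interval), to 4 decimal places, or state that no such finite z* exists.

On y'=λy, z=hλ:
  k1=λy_n ⇒ h·k1=z·y_n;  k2=λ(1+14/15z)y_n ⇒ h·k2=z(1+14/15z)y_n
  y_{n+1}/y_n = 1 + 5/12z + 7/12z(1+14/15z) = 1 + z + 49/90z²
  Hence R(z) = 1 + z + 49/90z².

Solve |R(x)|<1 on ℝ⁻.
x=-1.48: |R|=0.7126
R=1: x+49/90x²=0 ⇒ x=−90/49=-1.8367; min R=1−1/(4·49/90)=0.5408>−1
Confirm numerically:
  x=-1.608: |R|=0.79975 <1
  x=-1.570: |R|=0.77200 <1
  x=-1.038: |R|=0.54861 <1
  x=-2.379: |R|=1.70236 >1
  x=-2.166: |R|=1.38829 >1
  x=-1.957: |R|=1.12814 >1
Stable set (-1.8367, 0).

left endpoint -1.8367.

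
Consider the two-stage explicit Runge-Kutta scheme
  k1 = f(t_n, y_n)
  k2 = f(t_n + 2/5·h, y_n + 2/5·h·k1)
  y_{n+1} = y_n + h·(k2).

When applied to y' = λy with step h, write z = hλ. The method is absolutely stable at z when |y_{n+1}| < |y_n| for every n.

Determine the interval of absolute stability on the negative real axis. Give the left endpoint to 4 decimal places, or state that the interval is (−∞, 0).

(-2.5000, 0).

Set f=λy, z=hλ:
  k1=λy_n ⇒ h·k1=z·y_n;  k2=λ(1+2/5z)y_n ⇒ h·k2=z(1+2/5z)y_n
  y_{n+1}/y_n = 1 + z(1+2/5z) = 1 + z + 2/5z²
  Hence R(z) = 1 + z + 2/5z².

Solve |R(x)|<1 on ℝ⁻.
x=-1.39: |R|=0.3828
R=1: x+2/5x²=0 ⇒ x=−5/2=-2.5000; min R=1−1/(4·2/5)=0.3750>−1
Confirm numerically:
  x=-2.133: |R|=0.68688 <1
  x=-1.844: |R|=0.51613 <1
  x=-1.732: |R|=0.46793 <1
  x=-1.572: |R|=0.41647 <1
  x=-3.022: |R|=1.63099 >1
  x=-2.990: |R|=1.58604 >1
  x=-2.739: |R|=1.26185 >1
So |R|<1 on (-2.5000, 0).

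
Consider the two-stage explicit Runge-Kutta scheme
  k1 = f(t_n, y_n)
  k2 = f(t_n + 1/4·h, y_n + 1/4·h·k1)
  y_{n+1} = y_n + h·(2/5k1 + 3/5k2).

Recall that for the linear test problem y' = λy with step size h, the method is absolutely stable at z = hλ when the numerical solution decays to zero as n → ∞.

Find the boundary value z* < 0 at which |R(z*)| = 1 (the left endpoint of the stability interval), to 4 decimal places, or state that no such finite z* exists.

With y'=λy (z=hλ):
  k1=λy_n ⇒ h·k1=z·y_n;  k2=λ(1+1/4z)y_n ⇒ h·k2=z(1+1/4z)y_n
  y_{n+1}/y_n = 1 + 2/5z + 3/5z(1+1/4z) = 1 + z + 3/20z²
  Hence R(z) = 1 + z + 3/20z².

Boundary: |R(x)|=1, x<0.
x=-1.46: |R|=0.1403
R=1: x+3/20x²=0 ⇒ x=−20/3=-6.6667; min R=1−1/(4·3/20)=-0.6667>−1
Confirm numerically:
  x=-3.346: |R|=0.66664 <1
  x=-2.946: |R|=0.64416 <1
  x=-2.786: |R|=0.62173 <1
  x=-2.689: |R|=0.60439 <1
  x=-7.233: |R|=1.61444 >1
  x=-7.094: |R|=1.45473 >1
  x=-6.766: |R|=1.10081 >1
Interval (-6.6667, 0).

z* = -6.6667.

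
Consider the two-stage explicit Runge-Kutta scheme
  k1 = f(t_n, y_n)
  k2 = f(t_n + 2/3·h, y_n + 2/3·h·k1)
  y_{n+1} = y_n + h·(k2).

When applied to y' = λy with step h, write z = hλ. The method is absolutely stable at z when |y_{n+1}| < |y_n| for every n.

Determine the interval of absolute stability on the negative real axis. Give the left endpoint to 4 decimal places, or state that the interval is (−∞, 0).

(-1.5000, 0).

On y'=λy, z=hλ:
  k1=λy_n ⇒ h·k1=z·y_n;  k2=λ(1+2/3z)y_n ⇒ h·k2=z(1+2/3z)y_n
  y_{n+1}/y_n = 1 + z(1+2/3z) = 1 + z + 2/3z²
  Hence R(z) = 1 + z + 2/3z².

Solve |R(x)|<1 on ℝ⁻.
x=-1.04: |R|=0.6811
R=1: x+2/3x²=0 ⇒ x=−3/2=-1.5000; min R=1−1/(4·2/3)=0.6250>−1
Confirm numerically:
  x=-1.421: |R|=0.92516 <1
  x=-1.326: |R|=0.84618 <1
  x=-1.100: |R|=0.70667 <1
  x=-0.622: |R|=0.63592 <1
  x=-1.917: |R|=1.53293 >1
  x=-1.630: |R|=1.14127 >1
  x=-1.540: |R|=1.04107 >1
Interval (-1.5000, 0).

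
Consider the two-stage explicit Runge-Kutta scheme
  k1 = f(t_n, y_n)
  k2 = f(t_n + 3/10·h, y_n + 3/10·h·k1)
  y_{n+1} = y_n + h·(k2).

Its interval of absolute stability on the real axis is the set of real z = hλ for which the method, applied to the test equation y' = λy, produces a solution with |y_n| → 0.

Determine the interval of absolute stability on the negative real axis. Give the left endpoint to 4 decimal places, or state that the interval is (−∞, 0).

(-3.3333, 0).

Test eqn y'=λy, z=hλ:
  k1=λy_n ⇒ h·k1=z·y_n;  k2=λ(1+3/10z)y_n ⇒ h·k2=z(1+3/10z)y_n
  y_{n+1}/y_n = 1 + z(1+3/10z) = 1 + z + 3/10z²
  so R(z) = 1 + z + 3/10z².

Need |R(x)|<1, x<0.
x=-1.75: |R|=0.1688
R=1: x+3/10x²=0 ⇒ x=−10/3=-3.3333; min R=1−1/(4·3/10)=0.1667>−1
Confirm numerically:
  x=-3.263: |R|=0.93115 <1
  x=-1.999: |R|=0.19980 <1
  x=-1.380: |R|=0.19132 <1
  x=-3.809: |R|=1.54354 >1
  x=-3.439: |R|=1.10902 >1
So |R|<1 on (-3.3333, 0).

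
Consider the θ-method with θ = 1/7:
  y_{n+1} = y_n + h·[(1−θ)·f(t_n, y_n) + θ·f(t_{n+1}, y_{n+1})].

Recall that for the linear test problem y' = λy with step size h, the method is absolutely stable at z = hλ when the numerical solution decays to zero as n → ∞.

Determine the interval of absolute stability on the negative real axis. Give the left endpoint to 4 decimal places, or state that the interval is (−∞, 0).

Set f=λy, z=hλ:
  y_{n+1} = y_n + z·[6/7·y_n + 1/7·y_{n+1}] ⇒ (1 − 1/7z)y_{n+1} = (1 + 6/7z)y_n
  so R(z) = (1 + 6/7z)/(1 − 1/7z).

Find x<0 with |R(x)|<1.
x=-1.49: |R|=0.2285
R=−1: 1+6/7x = −1+1/7x ⇒ -5/7x=2 ⇒ x=2/(-5/7)=-2.8000
Confirm numerically:
  x=-2.220: |R|=0.68547 <1
  x=-2.024: |R|=0.57004 <1
  x=-1.359: |R|=0.13805 <1
  x=-3.306: |R|=1.24549 >1
  x=-3.169: |R|=1.18143 >1
Interval (-2.8000, 0).

z∈(-2.8000,0).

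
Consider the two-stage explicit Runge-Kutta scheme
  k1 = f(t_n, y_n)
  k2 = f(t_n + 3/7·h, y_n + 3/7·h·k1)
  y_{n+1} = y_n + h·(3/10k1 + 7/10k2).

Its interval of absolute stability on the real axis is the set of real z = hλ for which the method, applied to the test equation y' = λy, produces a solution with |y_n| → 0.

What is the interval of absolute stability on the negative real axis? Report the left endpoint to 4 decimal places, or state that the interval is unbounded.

z∈(-3.3333,0).

On y'=λy, z=hλ:
  k1=λy_n ⇒ h·k1=z·y_n;  k2=λ(1+3/7z)y_n ⇒ h·k2=z(1+3/7z)y_n
  y_{n+1}/y_n = 1 + 3/10z + 7/10z(1+3/7z) = 1 + z + 3/10z²
  Hence R(z) = 1 + z + 3/10z².

Solve |R(x)|<1 on ℝ⁻.
x=-0.56: |R|=0.5341
R=1: x+3/10x²=0 ⇒ x=−10/3=-3.3333; min R=1−1/(4·3/10)=0.1667>−1
Confirm numerically:
  x=-3.291: |R|=0.95820 <1
  x=-2.540: |R|=0.39548 <1
  x=-2.343: |R|=0.30389 <1
  x=-2.293: |R|=0.28435 <1
  x=-3.857: |R|=1.60593 >1
  x=-3.680: |R|=1.38272 >1
Stable set (-3.3333, 0).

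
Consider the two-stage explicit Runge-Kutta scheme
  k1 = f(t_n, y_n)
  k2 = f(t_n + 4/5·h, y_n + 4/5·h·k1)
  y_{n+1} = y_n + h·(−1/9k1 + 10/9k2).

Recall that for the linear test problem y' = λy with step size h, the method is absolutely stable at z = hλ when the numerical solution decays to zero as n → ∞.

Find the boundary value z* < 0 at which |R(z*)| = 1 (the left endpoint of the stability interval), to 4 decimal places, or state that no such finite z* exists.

Set f=λy, z=hλ:
  k1=λy_n ⇒ h·k1=z·y_n;  k2=λ(1+4/5z)y_n ⇒ h·k2=z(1+4/5z)y_n
  y_{n+1}/y_n = 1 − 1/9z + 10/9z(1+4/5z) = 1 + z + 8/9z²
  ⇒ R(z) = 1 + z + 8/9z².

Find x<0 with |R(x)|<1.
x=-1.64: |R|=1.7508
R=1: x+8/9x²=0 ⇒ x=−9/8=-1.1250; min R=1−1/(4·8/9)=0.7188>−1
Confirm numerically:
  x=-1.051: |R|=0.93087 <1
  x=-1.004: |R|=0.89201 <1
  x=-0.902: |R|=0.82120 <1
  x=-1.652: |R|=1.77387 >1
  x=-1.469: |R|=1.44919 >1
  x=-1.168: |R|=1.04464 >1
Interval (-1.1250, 0).

left endpoint -1.1250.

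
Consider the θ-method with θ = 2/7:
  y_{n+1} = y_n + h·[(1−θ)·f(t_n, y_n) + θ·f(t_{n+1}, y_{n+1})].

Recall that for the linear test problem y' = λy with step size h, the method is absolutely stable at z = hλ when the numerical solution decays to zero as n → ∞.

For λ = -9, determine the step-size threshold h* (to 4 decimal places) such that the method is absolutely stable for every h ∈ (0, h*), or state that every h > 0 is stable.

With y'=λy (z=hλ):
  y_{n+1} = y_n + z·[5/7·y_n + 2/7·y_{n+1}] ⇒ (1 − 2/7z)y_{n+1} = (1 + 5/7z)y_n
  ⇒ R(z) = (1 + 5/7z)/(1 − 2/7z).

Solve |R(x)|<1 on ℝ⁻.
x=-0.36: |R|=0.6736
R=−1: 1+5/7x = −1+2/7x ⇒ -3/7x=2 ⇒ x=2/(-3/7)=-4.6667
Confirm numerically:
  x=-4.540: |R|=0.97637 <1
  x=-3.946: |R|=0.85482 <1
  x=-3.740: |R|=0.80801 <1
  x=-3.096: |R|=0.64281 <1
  x=-5.255: |R|=1.10080 >1
  x=-5.230: |R|=1.09679 >1
  x=-5.094: |R|=1.07459 >1
Stable set (-4.6667, 0).

(-4.6667,0); λ=-9 ⇒ h* = (14/3)/9 = 0.5185.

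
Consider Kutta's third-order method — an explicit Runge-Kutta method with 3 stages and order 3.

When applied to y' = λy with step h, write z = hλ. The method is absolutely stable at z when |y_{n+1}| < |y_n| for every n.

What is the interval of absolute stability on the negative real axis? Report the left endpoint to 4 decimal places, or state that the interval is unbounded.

With y'=λy (z=hλ):
  order 3, 3-stage ⇒ R(z)=1+z+z^2/2+z^3/6
  (e.g. R(-1.49)=0.06873, |R|=0.06873)

Find x<0 with |R(x)|<1.
x=-1.49: |R|=0.0687
|R(-1.86)|=0.2027 |R(-1.18)|=0.2424 |R(-0.88)|=0.3936
Bisect:
  x_lo=-3.0068 |R|=2.0170  x_hi=-0.1730 |R|=0.8411
  mid=-1.58989 |R|=0.00418 →hi
  mid=-2.29833 |R|=0.68059 →hi
  mid=-2.65255 |R|=1.24510 →lo
  mid=-2.47544 |R|=0.93971 →hi
  mid=-2.56399 |R|=1.08627 →lo
  mid=-2.51972 |R|=1.01150 →lo
  mid=-2.49758 |R|=0.97523 →hi
  ...
  [-2.51280,-2.51263] ⇒ x*=-2.5127
Stable set (-2.5127, 0).

(-2.5127, 0).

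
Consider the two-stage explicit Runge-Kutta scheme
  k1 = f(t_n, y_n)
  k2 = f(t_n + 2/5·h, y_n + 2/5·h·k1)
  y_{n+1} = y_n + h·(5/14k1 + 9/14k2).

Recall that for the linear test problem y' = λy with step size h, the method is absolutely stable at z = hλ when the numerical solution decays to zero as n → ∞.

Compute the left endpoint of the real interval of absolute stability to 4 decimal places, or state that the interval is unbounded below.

left endpoint -3.8889.

Test eqn y'=λy, z=hλ:
  k1=λy_n ⇒ h·k1=z·y_n;  k2=λ(1+2/5z)y_n ⇒ h·k2=z(1+2/5z)y_n
  y_{n+1}/y_n = 1 + 5/14z + 9/14z(1+2/5z) = 1 + z + 9/35z²
  R(z) = 1 + z + 9/35z².

Solve |R(x)|<1 on ℝ⁻.
x=-0.72: |R|=0.4133
R=1: x+9/35x²=0 ⇒ x=−35/9=-3.8889; min R=1−1/(4·9/35)=0.0278>−1
Confirm numerically:
  x=-3.070: |R|=0.35355 <1
  x=-2.361: |R|=0.07240 <1
  x=-1.801: |R|=0.03307 <1
  x=-4.451: |R|=1.64336 >1
  x=-3.962: |R|=1.07449 >1
Stable set (-3.8889, 0).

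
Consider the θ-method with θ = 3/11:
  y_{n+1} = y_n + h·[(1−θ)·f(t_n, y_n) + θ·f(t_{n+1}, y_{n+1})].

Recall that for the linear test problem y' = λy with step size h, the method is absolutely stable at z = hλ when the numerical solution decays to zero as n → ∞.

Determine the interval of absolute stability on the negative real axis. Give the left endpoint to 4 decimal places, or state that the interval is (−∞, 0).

z∈(-4.4000,0).

Set f=λy, z=hλ:
  y_{n+1} = y_n + z·[8/11·y_n + 3/11·y_{n+1}] ⇒ (1 − 3/11z)y_{n+1} = (1 + 8/11z)y_n
  so R(z) = (1 + 8/11z)/(1 − 3/11z).

Solve |R(x)|<1 on ℝ⁻.
x=-1.44: |R|=0.0339
R=−1: 1+8/11x = −1+3/11x ⇒ -5/11x=2 ⇒ x=2/(-5/11)=-4.4000
Confirm numerically:
  x=-3.061: |R|=0.66829 <1
  x=-2.408: |R|=0.45347 <1
  x=-1.961: |R|=0.27768 <1
  x=-4.971: |R|=1.11018 >1
  x=-4.877: |R|=1.09305 >1
Stable set (-4.4000, 0).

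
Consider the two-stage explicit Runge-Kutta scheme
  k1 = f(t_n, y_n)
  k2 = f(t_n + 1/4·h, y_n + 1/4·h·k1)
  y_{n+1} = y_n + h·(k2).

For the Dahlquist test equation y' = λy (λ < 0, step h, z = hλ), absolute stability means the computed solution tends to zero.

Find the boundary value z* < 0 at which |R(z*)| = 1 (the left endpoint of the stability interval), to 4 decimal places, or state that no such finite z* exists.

left endpoint -4.0000.

Test eqn y'=λy, z=hλ:
  k1=λy_n ⇒ h·k1=z·y_n;  k2=λ(1+1/4z)y_n ⇒ h·k2=z(1+1/4z)y_n
  y_{n+1}/y_n = 1 + z(1+1/4z) = 1 + z + 1/4z²
  so R(z) = 1 + z + 1/4z².

Find x<0 with |R(x)|<1.
x=-1.08: |R|=0.2116
R=1: x+1/4x²=0 ⇒ x=−4=-4.0000; min R=1−1/(4·1/4)=0.0000>−1
Confirm numerically:
  x=-2.922: |R|=0.21252 <1
  x=-2.459: |R|=0.05267 <1
  x=-1.857: |R|=0.00511 <1
  x=-1.634: |R|=0.03349 <1
  x=-4.471: |R|=1.52646 >1
  x=-4.458: |R|=1.51044 >1
  x=-4.205: |R|=1.21551 >1
Stable set (-4.0000, 0).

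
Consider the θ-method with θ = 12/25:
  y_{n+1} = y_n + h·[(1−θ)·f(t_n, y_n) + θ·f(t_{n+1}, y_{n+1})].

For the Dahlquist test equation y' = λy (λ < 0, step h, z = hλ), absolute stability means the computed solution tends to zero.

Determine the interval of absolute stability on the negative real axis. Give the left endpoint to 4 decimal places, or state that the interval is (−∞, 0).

(-50.0000, 0).

Test eqn y'=λy, z=hλ:
  y_{n+1} = y_n + z·[13/25·y_n + 12/25·y_{n+1}] ⇒ (1 − 12/25z)y_{n+1} = (1 + 13/25z)y_n
  ⇒ R(z) = (1 + 13/25z)/(1 − 12/25z).

Boundary: |R(x)|=1, x<0.
x=-0.44: |R|=0.6367
R=−1: 1+13/25x = −1+12/25x ⇒ -1/25x=2 ⇒ x=2/(-1/25)=-50.0000
Confirm numerically:
  x=-44.512: |R|=0.99018 <1
  x=-37.267: |R|=0.97303 <1
  x=-25.090: |R|=0.92361 <1
  x=-50.438: |R|=1.00069 >1
  x=-50.364: |R|=1.00058 >1
Interval (-50.0000, 0).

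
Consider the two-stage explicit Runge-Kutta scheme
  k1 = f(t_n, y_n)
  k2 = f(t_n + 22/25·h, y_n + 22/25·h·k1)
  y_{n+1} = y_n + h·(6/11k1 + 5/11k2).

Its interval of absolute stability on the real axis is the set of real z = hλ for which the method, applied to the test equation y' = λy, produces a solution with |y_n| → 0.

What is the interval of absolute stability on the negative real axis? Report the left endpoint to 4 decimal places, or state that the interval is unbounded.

z∈(-2.5000,0).

With y'=λy (z=hλ):
  k1=λy_n ⇒ h·k1=z·y_n;  k2=λ(1+22/25z)y_n ⇒ h·k2=z(1+22/25z)y_n
  y_{n+1}/y_n = 1 + 6/11z + 5/11z(1+22/25z) = 1 + z + 2/5z²
  Hence R(z) = 1 + z + 2/5z².

Need |R(x)|<1, x<0.
x=-1.61: |R|=0.4268
R=1: x+2/5x²=0 ⇒ x=−5/2=-2.5000; min R=1−1/(4·2/5)=0.3750>−1
Confirm numerically:
  x=-1.706: |R|=0.45817 <1
  x=-1.148: |R|=0.37916 <1
  x=-1.094: |R|=0.38473 <1
  x=-3.079: |R|=1.71310 >1
  x=-2.893: |R|=1.45478 >1
  x=-2.557: |R|=1.05830 >1
Interval (-2.5000, 0).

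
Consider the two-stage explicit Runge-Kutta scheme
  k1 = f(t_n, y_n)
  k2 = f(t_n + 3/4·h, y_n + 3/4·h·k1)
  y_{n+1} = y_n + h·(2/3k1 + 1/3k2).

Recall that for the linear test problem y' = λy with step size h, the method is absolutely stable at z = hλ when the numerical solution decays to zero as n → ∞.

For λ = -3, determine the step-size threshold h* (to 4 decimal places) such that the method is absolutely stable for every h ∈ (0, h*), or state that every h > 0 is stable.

On y'=λy, z=hλ:
  k1=λy_n ⇒ h·k1=z·y_n;  k2=λ(1+3/4z)y_n ⇒ h·k2=z(1+3/4z)y_n
  y_{n+1}/y_n = 1 + 2/3z + 1/3z(1+3/4z) = 1 + z + 1/4z²
  R(z) = 1 + z + 1/4z².

Find x<0 with |R(x)|<1.
x=-1.05: |R|=0.2256
R=1: x+1/4x²=0 ⇒ x=−4=-4.0000; min R=1−1/(4·1/4)=0.0000>−1
Confirm numerically:
  x=-3.655: |R|=0.68476 <1
  x=-2.607: |R|=0.09211 <1
  x=-2.126: |R|=0.00397 <1
  x=-4.562: |R|=1.64096 >1
  x=-4.282: |R|=1.30188 >1
Interval (-4.0000, 0).

(-4.0000,0); λ=-3 ⇒ h* = (4)/3 = 1.3333.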